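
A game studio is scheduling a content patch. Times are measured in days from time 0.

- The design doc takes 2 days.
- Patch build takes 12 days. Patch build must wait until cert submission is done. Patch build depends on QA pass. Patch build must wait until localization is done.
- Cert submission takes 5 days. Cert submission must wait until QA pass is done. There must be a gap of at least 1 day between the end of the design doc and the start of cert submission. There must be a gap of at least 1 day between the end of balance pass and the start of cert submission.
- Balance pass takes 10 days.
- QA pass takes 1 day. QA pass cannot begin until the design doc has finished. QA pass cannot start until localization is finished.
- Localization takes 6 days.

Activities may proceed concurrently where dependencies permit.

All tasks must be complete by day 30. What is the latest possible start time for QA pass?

12

To finish by day 30, patch build (duration 12) must start no later than day 18.
Cert submission has to be done before patch build (must start by day 18). That means finishing by day 18, i.e. starting by 18 − 5 = day 13.
QA pass must finish in time for cert submission (must start by day 13); patch build (must start by day 18). The tightest is day 13, so QA pass must start by 13 − 1 = day 12.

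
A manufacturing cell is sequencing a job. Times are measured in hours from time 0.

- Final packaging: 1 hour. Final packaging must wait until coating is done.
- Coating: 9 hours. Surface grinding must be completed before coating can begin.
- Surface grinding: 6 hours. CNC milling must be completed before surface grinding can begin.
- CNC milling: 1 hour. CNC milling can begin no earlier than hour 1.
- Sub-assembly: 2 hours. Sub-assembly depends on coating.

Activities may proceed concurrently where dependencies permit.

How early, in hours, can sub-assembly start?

17

CNC milling cannot begin until its own release at hour 1. It runs from hour 1 to 1 + 1 = hour 2.
After CNC milling (finishes hour 2), surface grinding can start at hour 2 and finishes at hour 8.
After surface grinding (finishes hour 8), coating can start at hour 8 and finishes at hour 17.
Sub-assembly waits on coating (finishes hour 17), so the earliest it can start is hour 17.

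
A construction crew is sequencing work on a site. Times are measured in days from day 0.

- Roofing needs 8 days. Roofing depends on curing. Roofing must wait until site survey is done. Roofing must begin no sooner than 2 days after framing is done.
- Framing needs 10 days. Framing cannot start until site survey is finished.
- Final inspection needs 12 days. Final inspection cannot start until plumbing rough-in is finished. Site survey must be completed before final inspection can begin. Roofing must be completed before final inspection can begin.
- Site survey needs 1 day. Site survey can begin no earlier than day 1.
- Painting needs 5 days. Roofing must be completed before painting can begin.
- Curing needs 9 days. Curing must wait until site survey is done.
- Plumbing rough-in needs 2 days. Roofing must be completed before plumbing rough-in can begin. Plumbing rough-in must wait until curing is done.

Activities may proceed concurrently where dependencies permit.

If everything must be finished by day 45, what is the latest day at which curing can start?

14

Nothing follows final inspection; the deadline of day 45 is its only limit. It must start by 45 − 12 = day 33.
Plumbing rough-in must finish before final inspection (must start by day 33). With a 2-day duration, plumbing rough-in must start by 33 − 2 = day 31.
Nothing follows painting; the deadline of day 45 is its only limit. It must start by 45 − 5 = day 40.
Roofing feeds plumbing rough-in (must start by day 31); painting (must start by day 40); final inspection (must start by day 33). Taking the minimum, roofing must finish by day 31 and start by 31 − 8 = day 23.
For curing: roofing (must start by day 23); plumbing rough-in (must start by day 31). The most restrictive is day 23; with a 9-day duration, curing must start by day 14.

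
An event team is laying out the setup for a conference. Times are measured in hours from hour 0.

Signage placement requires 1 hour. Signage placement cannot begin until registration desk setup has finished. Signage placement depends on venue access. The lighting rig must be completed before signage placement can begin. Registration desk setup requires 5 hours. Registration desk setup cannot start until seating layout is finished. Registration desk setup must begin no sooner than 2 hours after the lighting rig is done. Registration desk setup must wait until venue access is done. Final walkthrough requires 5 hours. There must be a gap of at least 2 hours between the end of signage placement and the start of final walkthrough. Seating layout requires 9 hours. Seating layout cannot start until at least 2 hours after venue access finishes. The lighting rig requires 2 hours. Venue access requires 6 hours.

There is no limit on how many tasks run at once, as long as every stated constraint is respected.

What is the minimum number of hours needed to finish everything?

30

The lighting rig can start immediately at hour 0; it finishes at hour 2.
Venue access has no prerequisites, so it starts at hour 0 and finishes at hour 6.
Seating layout cannot begin until venue access (finishes hour 6, plus 2-hour gap → hour 8). It runs from hour 8 to 8 + 9 = hour 17.
Registration desk setup cannot start until seating layout (finishes hour 17); the lighting rig (finishes hour 2, plus 2-hour gap → hour 4); venue access (finishes hour 6). The controlling bound is hour 17, so registration desk setup finishes at 17 + 5 = hour 22.
Signage placement needs all of registration desk setup (finishes hour 22); venue access (finishes hour 6); the lighting rig (finishes hour 2). That puts its earliest start at hour 22; it finishes at 22 + 1 = hour 23.
Final walkthrough waits on signage placement (finishes hour 23, plus 2-hour gap → hour 25), so it starts at hour 25 and finishes at 25 + 5 = hour 30.
All tasks are finished once the last one completes. Finish times: Venue access at 6, The lighting rig at 2, Seating layout at 17, Registration desk setup at 22, Signage placement at 23, Final walkthrough at 30. The latest is hour 30.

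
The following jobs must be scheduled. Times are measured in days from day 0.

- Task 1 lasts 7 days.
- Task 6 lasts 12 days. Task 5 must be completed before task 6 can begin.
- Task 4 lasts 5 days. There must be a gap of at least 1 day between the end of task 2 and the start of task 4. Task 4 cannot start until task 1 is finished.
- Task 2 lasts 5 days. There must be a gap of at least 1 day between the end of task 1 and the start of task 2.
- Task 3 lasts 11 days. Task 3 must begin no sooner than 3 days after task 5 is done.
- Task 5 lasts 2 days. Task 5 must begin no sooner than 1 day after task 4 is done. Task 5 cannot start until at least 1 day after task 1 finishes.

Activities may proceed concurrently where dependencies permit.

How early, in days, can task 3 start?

Task 1 can start immediately at day 0; it finishes at day 7.
After task 1 (finishes day 7, plus 1-day gap → day 8), task 2 can start at day 8 and finishes at day 13.
Task 4 cannot start until task 2 (finishes day 13, plus 1-day gap → day 14); task 1 (finishes day 7). The controlling bound is day 14, so task 4 finishes at 14 + 5 = day 19.
For task 5: task 4 (finishes day 19, plus 1-day gap → day 20); task 1 (finishes day 7, plus 1-day gap → day 8). Taking the maximum gives a start of day 20, and it finishes at 20 + 2 = day 22.
Task 3 waits on task 5 (finishes day 22, plus 3-day gap → day 25), so the earliest it can start is day 25.

25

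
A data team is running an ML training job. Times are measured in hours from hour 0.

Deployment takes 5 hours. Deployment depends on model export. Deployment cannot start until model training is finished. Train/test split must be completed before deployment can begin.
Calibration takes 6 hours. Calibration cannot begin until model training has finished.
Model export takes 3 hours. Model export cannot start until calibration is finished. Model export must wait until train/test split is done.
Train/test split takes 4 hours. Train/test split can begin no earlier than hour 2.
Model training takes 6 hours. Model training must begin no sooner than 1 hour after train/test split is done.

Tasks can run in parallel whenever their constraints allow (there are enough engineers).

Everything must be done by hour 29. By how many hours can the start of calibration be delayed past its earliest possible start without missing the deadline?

2

After its own release at hour 2, train/test split can start at hour 2 and finishes at hour 6.
Model training cannot begin until train/test split (finishes hour 6, plus 1-hour gap → hour 7). It runs from hour 7 to 7 + 6 = hour 13.
After model training (finishes hour 13), calibration can start at hour 13 and finishes at hour 19.

Working backward from the deadline:
Deployment has no dependents, so it just needs to finish by hour 29. Starting by 29 − 5 = hour 24 achieves that.
Model export has to be done before deployment (must start by hour 24). That means finishing by hour 24, i.e. starting by 24 − 3 = hour 21.
Calibration has to be done before model export (must start by hour 21). That means finishing by hour 21, i.e. starting by 21 − 6 = hour 15.
So calibration can start as early as hour 13 and as late as hour 15, giving 15 − 13 = 2 hours of slack.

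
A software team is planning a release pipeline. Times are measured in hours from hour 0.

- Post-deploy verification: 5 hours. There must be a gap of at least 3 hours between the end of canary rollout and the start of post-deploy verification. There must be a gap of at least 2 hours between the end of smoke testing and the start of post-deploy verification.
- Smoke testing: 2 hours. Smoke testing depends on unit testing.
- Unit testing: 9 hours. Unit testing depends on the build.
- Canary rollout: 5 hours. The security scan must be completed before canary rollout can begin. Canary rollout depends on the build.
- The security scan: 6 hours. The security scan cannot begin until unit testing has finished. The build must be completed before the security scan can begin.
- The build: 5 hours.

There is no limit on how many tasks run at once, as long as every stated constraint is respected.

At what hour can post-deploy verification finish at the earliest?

The build has no prerequisites, so it starts at hour 0 and finishes at hour 5.
Unit testing waits on the build (finishes hour 5), so it starts at hour 5 and finishes at 5 + 9 = hour 14.
Smoke testing cannot begin until unit testing (finishes hour 14). It runs from hour 14 to 14 + 2 = hour 16.
The security scan has to wait for unit testing (finishes hour 14); the build (finishes hour 5). The latest of these is hour 14, so the security scan runs hour 14 to 14 + 6 = hour 20.
For canary rollout: the security scan (finishes hour 20); the build (finishes hour 5). Taking the maximum gives a start of hour 20, and it finishes at 20 + 5 = hour 25.
Post-deploy verification cannot start until canary rollout (finishes hour 25, plus 3-hour gap → hour 28); smoke testing (finishes hour 16, plus 2-hour gap → hour 18). The controlling bound is hour 28, so post-deploy verification finishes at 28 + 5 = hour 33.

33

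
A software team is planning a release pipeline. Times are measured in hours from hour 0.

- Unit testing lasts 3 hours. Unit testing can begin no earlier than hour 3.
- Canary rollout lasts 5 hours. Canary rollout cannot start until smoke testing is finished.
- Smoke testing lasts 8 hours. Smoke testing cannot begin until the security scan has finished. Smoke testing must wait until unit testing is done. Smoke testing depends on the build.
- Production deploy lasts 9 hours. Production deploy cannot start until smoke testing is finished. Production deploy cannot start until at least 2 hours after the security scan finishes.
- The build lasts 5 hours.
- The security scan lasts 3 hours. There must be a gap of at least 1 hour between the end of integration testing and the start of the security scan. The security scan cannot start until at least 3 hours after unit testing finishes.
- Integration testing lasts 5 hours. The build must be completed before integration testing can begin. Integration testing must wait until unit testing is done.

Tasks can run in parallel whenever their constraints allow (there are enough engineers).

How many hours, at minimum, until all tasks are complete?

Unit testing cannot begin until its own release at hour 3. It runs from hour 3 to 3 + 3 = hour 6.
The build has no prerequisites, so it starts at hour 0 and finishes at hour 5.
Integration testing needs all of the build (finishes hour 5); unit testing (finishes hour 6). That puts its earliest start at hour 6; it finishes at 6 + 5 = hour 11.
For the security scan: integration testing (finishes hour 11, plus 1-hour gap → hour 12); unit testing (finishes hour 6, plus 3-hour gap → hour 9). Taking the maximum gives a start of hour 12, and it finishes at 12 + 3 = hour 15.
For smoke testing: the security scan (finishes hour 15); unit testing (finishes hour 6); the build (finishes hour 5). Taking the maximum gives a start of hour 15, and it finishes at 15 + 8 = hour 23.
Production deploy cannot start until smoke testing (finishes hour 23); the security scan (finishes hour 15, plus 2-hour gap → hour 17). The controlling bound is hour 23, so production deploy finishes at 23 + 9 = hour 32.
After smoke testing (finishes hour 23), canary rollout can start at hour 23 and finishes at hour 28.
All tasks are finished once the last one completes. Finish times: The build at 5, Unit testing at 6, Integration testing at 11, The security scan at 15, Smoke testing at 23, Canary rollout at 28, Production deploy at 32. The latest is hour 32.

32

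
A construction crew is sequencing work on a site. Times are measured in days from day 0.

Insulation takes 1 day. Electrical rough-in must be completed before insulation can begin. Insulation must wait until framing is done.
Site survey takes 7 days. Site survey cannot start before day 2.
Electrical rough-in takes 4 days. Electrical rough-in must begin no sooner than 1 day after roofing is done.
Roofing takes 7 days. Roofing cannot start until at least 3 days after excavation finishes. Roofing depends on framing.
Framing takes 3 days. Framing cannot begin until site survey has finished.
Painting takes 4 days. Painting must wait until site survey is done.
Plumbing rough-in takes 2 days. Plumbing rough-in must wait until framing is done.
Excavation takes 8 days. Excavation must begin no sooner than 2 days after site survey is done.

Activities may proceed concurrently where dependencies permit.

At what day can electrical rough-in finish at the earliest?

34

Site survey waits on its own release at day 2, so it starts at day 2 and finishes at 2 + 7 = day 9.
After site survey (finishes day 9), framing can start at day 9 and finishes at day 12.
After site survey (finishes day 9, plus 2-day gap → day 11), excavation can start at day 11 and finishes at day 19.
Roofing cannot start until excavation (finishes day 19, plus 3-day gap → day 22); framing (finishes day 12). The controlling bound is day 22, so roofing finishes at 22 + 7 = day 29.
Electrical rough-in cannot begin until roofing (finishes day 29, plus 1-day gap → day 30). It runs from day 30 to 30 + 4 = day 34.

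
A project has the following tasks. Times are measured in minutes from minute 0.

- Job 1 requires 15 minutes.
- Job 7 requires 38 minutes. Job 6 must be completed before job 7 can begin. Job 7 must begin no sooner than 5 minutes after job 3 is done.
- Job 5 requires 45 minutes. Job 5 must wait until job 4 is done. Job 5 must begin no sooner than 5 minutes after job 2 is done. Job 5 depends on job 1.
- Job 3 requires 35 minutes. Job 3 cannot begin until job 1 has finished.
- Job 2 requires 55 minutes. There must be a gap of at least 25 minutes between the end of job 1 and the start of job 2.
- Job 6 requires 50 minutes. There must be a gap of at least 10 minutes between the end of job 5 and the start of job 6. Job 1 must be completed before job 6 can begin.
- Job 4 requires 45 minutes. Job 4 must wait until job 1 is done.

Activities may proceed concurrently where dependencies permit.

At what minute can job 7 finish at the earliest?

243

Job 1 has no prerequisites, so it starts at minute 0 and finishes at minute 15.
Job 4 waits on job 1 (finishes minute 15), so it starts at minute 15 and finishes at 15 + 45 = minute 60.
After job 1 (finishes minute 15), job 3 can start at minute 15 and finishes at minute 50.
After job 1 (finishes minute 15, plus 25-minute gap → minute 40), job 2 can start at minute 40 and finishes at minute 95.
For job 5: job 4 (finishes minute 60); job 2 (finishes minute 95, plus 5-minute gap → minute 100); job 1 (finishes minute 15). Taking the maximum gives a start of minute 100, and it finishes at 100 + 45 = minute 145.
For job 6: job 5 (finishes minute 145, plus 10-minute gap → minute 155); job 1 (finishes minute 15). Taking the maximum gives a start of minute 155, and it finishes at 155 + 50 = minute 205.
Job 7 has to wait for job 6 (finishes minute 205); job 3 (finishes minute 50, plus 5-minute gap → minute 55). The latest of these is minute 205, so job 7 runs minute 205 to 205 + 38 = minute 243.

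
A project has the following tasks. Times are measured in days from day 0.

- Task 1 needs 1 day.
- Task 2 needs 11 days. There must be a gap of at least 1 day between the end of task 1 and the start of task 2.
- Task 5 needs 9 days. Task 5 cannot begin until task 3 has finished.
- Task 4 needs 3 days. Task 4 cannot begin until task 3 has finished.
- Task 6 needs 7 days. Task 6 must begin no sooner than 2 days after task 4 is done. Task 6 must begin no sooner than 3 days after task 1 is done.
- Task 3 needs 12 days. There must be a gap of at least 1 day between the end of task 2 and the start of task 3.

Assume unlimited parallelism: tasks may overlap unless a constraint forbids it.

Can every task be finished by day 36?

No

Task 1 can start immediately at day 0; it finishes at day 1.
After task 1 (finishes day 1, plus 1-day gap → day 2), task 2 can start at day 2 and finishes at day 13.
Task 3 waits on task 2 (finishes day 13, plus 1-day gap → day 14), so it starts at day 14 and finishes at 14 + 12 = day 26.
Task 5 cannot begin until task 3 (finishes day 26). It runs from day 26 to 26 + 9 = day 35.
Task 4 cannot begin until task 3 (finishes day 26). It runs from day 26 to 26 + 3 = day 29.
Task 6 has to wait for task 4 (finishes day 29, plus 2-day gap → day 31); task 1 (finishes day 1, plus 3-day gap → day 4). The latest of these is day 31, so task 6 runs day 31 to 31 + 7 = day 38.
The earliest everything can be done is day 38, which is after the deadline of 36, so it is not possible.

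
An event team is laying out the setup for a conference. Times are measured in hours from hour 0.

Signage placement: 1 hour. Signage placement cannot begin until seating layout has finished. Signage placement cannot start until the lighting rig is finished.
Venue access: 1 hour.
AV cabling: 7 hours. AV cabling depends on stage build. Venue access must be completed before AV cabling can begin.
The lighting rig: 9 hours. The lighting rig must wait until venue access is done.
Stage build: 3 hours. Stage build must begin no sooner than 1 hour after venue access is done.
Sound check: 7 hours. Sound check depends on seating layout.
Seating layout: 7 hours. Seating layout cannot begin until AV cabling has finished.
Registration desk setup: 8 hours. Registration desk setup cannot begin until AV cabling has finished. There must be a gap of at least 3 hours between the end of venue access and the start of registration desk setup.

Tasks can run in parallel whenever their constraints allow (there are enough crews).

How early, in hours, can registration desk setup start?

12

Venue access can start immediately at hour 0; it finishes at hour 1.
After venue access (finishes hour 1, plus 1-hour gap → hour 2), stage build can start at hour 2 and finishes at hour 5.
AV cabling has to wait for stage build (finishes hour 5); venue access (finishes hour 1). The latest of these is hour 5, so AV cabling runs hour 5 to 5 + 7 = hour 12.
Registration desk setup waits on AV cabling (finishes hour 12); venue access (finishes hour 1, plus 3-hour gap → hour 4). The latest of these is hour 12, which is the earliest registration desk setup can start.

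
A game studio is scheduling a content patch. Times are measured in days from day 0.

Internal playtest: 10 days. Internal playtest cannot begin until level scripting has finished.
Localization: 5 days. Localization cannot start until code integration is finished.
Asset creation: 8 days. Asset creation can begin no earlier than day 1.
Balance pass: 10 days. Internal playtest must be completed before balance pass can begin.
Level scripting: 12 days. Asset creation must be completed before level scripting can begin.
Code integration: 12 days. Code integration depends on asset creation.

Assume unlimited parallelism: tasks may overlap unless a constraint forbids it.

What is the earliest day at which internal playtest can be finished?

After its own release at day 1, asset creation can start at day 1 and finishes at day 9.
After asset creation (finishes day 9), level scripting can start at day 9 and finishes at day 21.
Internal playtest waits on level scripting (finishes day 21), so it starts at day 21 and finishes at 21 + 10 = day 31.

31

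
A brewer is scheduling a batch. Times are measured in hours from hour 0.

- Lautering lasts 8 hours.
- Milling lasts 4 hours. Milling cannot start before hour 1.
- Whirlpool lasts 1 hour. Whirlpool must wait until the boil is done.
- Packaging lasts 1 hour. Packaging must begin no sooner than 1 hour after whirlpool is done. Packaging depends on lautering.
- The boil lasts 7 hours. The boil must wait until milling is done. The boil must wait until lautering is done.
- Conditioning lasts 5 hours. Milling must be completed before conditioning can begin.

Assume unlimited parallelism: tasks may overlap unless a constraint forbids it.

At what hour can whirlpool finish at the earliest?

16

Nothing blocks lautering, so it runs from hour 0 to hour 8.
Milling waits on its own release at hour 1, so it starts at hour 1 and finishes at 1 + 4 = hour 5.
The boil has to wait for milling (finishes hour 5); lautering (finishes hour 8). The latest of these is hour 8, so the boil runs hour 8 to 8 + 7 = hour 15.
Whirlpool cannot begin until the boil (finishes hour 15). It runs from hour 15 to 15 + 1 = hour 16.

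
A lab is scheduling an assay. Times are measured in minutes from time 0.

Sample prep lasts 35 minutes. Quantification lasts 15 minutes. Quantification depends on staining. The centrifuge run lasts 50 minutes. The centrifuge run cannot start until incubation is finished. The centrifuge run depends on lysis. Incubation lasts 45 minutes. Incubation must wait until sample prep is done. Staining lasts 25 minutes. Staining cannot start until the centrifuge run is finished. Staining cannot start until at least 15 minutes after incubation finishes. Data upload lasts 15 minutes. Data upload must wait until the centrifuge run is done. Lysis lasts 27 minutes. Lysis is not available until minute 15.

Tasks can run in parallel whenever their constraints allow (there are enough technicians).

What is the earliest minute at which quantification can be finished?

170

Lysis waits on its own release at minute 15, so it starts at minute 15 and finishes at 15 + 27 = minute 42.
Sample prep has no prerequisites, so it starts at minute 0 and finishes at minute 35.
Incubation waits on sample prep (finishes minute 35), so it starts at minute 35 and finishes at 35 + 45 = minute 80.
For the centrifuge run: incubation (finishes minute 80); lysis (finishes minute 42). Taking the maximum gives a start of minute 80, and it finishes at 80 + 50 = minute 130.
For staining: the centrifuge run (finishes minute 130); incubation (finishes minute 80, plus 15-minute gap → minute 95). Taking the maximum gives a start of minute 130, and it finishes at 130 + 25 = minute 155.
Quantification cannot begin until staining (finishes minute 155). It runs from minute 155 to 155 + 15 = minute 170.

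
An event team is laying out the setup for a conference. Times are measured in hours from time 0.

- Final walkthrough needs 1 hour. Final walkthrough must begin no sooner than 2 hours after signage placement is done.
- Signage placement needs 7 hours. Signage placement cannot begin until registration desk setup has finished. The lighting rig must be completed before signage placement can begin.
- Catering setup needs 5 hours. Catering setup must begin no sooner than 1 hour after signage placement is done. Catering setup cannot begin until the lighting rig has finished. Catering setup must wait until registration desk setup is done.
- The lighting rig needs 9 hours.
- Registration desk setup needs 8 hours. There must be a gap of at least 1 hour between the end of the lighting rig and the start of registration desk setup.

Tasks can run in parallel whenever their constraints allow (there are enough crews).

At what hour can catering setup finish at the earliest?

31

The lighting rig can start immediately at hour 0; it finishes at hour 9.
After the lighting rig (finishes hour 9, plus 1-hour gap → hour 10), registration desk setup can start at hour 10 and finishes at hour 18.
Signage placement has to wait for registration desk setup (finishes hour 18); the lighting rig (finishes hour 9). The latest of these is hour 18, so signage placement runs hour 18 to 18 + 7 = hour 25.
Catering setup has to wait for signage placement (finishes hour 25, plus 1-hour gap → hour 26); the lighting rig (finishes hour 9); registration desk setup (finishes hour 18). The latest of these is hour 26, so catering setup runs hour 26 to 26 + 5 = hour 31.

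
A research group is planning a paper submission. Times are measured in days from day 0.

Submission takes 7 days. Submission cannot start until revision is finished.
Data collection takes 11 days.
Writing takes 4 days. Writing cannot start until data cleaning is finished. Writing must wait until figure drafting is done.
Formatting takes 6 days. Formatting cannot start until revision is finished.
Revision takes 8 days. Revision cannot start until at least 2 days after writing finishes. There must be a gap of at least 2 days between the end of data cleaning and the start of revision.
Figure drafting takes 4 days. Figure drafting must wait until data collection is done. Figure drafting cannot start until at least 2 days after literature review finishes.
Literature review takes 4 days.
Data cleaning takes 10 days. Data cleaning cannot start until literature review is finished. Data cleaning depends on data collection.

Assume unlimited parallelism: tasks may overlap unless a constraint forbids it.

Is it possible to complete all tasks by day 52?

Data collection can start immediately at day 0; it finishes at day 11.
Nothing blocks literature review, so it runs from day 0 to day 4.
Figure drafting has to wait for data collection (finishes day 11); literature review (finishes day 4, plus 2-day gap → day 6). The latest of these is day 11, so figure drafting runs day 11 to 11 + 4 = day 15.
Data cleaning needs all of literature review (finishes day 4); data collection (finishes day 11). That puts its earliest start at day 11; it finishes at 11 + 10 = day 21.
Writing cannot start until data cleaning (finishes day 21); figure drafting (finishes day 15). The controlling bound is day 21, so writing finishes at 21 + 4 = day 25.
For revision: writing (finishes day 25, plus 2-day gap → day 27); data cleaning (finishes day 21, plus 2-day gap → day 23). Taking the maximum gives a start of day 27, and it finishes at 27 + 8 = day 35.
Submission waits on revision (finishes day 35), so it starts at day 35 and finishes at 35 + 7 = day 42.
After revision (finishes day 35), formatting can start at day 35 and finishes at day 41.
Every task is finished by day 42, which is no later than the deadline of 52, so the schedule is feasible.

Yes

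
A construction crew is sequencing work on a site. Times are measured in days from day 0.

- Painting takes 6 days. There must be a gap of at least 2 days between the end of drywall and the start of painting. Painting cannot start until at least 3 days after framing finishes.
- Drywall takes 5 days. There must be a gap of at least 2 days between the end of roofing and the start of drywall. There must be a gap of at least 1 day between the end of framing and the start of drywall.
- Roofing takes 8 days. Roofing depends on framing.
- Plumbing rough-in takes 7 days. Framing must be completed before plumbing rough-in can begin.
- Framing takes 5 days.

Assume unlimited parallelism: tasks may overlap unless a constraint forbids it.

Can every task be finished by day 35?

Nothing blocks framing, so it runs from day 0 to day 5.
Plumbing rough-in cannot begin until framing (finishes day 5). It runs from day 5 to 5 + 7 = day 12.
Roofing waits on framing (finishes day 5), so it starts at day 5 and finishes at 5 + 8 = day 13.
Drywall needs all of roofing (finishes day 13, plus 2-day gap → day 15); framing (finishes day 5, plus 1-day gap → day 6). That puts its earliest start at day 15; it finishes at 15 + 5 = day 20.
Painting needs all of drywall (finishes day 20, plus 2-day gap → day 22); framing (finishes day 5, plus 3-day gap → day 8). That puts its earliest start at day 22; it finishes at 22 + 6 = day 28.
Every task is finished by day 28, which is no later than the deadline of 35, so the schedule is feasible.

Yes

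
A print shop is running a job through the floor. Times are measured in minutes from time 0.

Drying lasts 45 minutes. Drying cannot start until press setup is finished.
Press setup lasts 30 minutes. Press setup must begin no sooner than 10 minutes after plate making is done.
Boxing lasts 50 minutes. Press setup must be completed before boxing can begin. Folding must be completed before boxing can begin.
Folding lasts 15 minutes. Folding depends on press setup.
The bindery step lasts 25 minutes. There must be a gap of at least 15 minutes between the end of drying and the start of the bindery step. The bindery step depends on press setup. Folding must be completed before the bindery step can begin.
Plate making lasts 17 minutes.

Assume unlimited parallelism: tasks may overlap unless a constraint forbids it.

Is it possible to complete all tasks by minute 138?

Plate making can start immediately at minute 0; it finishes at minute 17.
Press setup waits on plate making (finishes minute 17, plus 10-minute gap → minute 27), so it starts at minute 27 and finishes at 27 + 30 = minute 57.
Folding waits on press setup (finishes minute 57), so it starts at minute 57 and finishes at 57 + 15 = minute 72.
Boxing needs all of press setup (finishes minute 57); folding (finishes minute 72). That puts its earliest start at minute 72; it finishes at 72 + 50 = minute 122.
Drying cannot begin until press setup (finishes minute 57). It runs from minute 57 to 57 + 45 = minute 102.
For the bindery step: drying (finishes minute 102, plus 15-minute gap → minute 117); press setup (finishes minute 57); folding (finishes minute 72). Taking the maximum gives a start of minute 117, and it finishes at 117 + 25 = minute 142.
The earliest everything can be done is minute 142, which is after the deadline of 138, so it is not possible.

No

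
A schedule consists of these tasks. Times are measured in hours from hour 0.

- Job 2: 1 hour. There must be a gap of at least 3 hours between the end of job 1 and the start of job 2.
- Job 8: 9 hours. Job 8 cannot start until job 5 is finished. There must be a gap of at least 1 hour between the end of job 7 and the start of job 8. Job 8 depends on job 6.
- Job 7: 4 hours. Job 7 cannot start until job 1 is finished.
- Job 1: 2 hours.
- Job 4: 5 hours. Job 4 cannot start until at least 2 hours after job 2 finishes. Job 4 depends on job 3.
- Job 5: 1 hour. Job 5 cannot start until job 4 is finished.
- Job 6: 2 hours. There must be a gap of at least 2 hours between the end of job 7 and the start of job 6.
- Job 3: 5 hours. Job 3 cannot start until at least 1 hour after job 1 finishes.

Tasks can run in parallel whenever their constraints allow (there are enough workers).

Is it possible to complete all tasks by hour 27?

Job 1 can start immediately at hour 0; it finishes at hour 2.
After job 1 (finishes hour 2), job 7 can start at hour 2 and finishes at hour 6.
Job 6 cannot begin until job 7 (finishes hour 6, plus 2-hour gap → hour 8). It runs from hour 8 to 8 + 2 = hour 10.
After job 1 (finishes hour 2, plus 1-hour gap → hour 3), job 3 can start at hour 3 and finishes at hour 8.
After job 1 (finishes hour 2, plus 3-hour gap → hour 5), job 2 can start at hour 5 and finishes at hour 6.
Job 4 has to wait for job 2 (finishes hour 6, plus 2-hour gap → hour 8); job 3 (finishes hour 8). The latest of these is hour 8, so job 4 runs hour 8 to 8 + 5 = hour 13.
Job 5 cannot begin until job 4 (finishes hour 13). It runs from hour 13 to 13 + 1 = hour 14.
Job 8 cannot start until job 5 (finishes hour 14); job 7 (finishes hour 6, plus 1-hour gap → hour 7); job 6 (finishes hour 10). The controlling bound is hour 14, so job 8 finishes at 14 + 9 = hour 23.
Every task is finished by hour 23, which is no later than the deadline of 27, so the schedule is feasible.

Yes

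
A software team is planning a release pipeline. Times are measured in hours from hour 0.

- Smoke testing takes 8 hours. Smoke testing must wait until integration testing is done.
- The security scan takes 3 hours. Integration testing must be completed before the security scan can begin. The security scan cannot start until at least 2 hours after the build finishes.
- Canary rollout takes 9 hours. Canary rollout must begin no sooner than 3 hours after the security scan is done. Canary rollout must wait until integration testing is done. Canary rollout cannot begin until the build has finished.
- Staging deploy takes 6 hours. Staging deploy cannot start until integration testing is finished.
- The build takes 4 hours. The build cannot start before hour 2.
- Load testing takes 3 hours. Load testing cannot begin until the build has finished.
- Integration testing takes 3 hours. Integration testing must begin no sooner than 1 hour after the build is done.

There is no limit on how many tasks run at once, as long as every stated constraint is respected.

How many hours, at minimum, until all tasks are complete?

25

The build waits on its own release at hour 2, so it starts at hour 2 and finishes at 2 + 4 = hour 6.
Load testing waits on the build (finishes hour 6), so it starts at hour 6 and finishes at 6 + 3 = hour 9.
Integration testing waits on the build (finishes hour 6, plus 1-hour gap → hour 7), so it starts at hour 7 and finishes at 7 + 3 = hour 10.
Smoke testing cannot begin until integration testing (finishes hour 10). It runs from hour 10 to 10 + 8 = hour 18.
Staging deploy waits on integration testing (finishes hour 10), so it starts at hour 10 and finishes at 10 + 6 = hour 16.
The security scan needs all of integration testing (finishes hour 10); the build (finishes hour 6, plus 2-hour gap → hour 8). That puts its earliest start at hour 10; it finishes at 10 + 3 = hour 13.
For canary rollout: the security scan (finishes hour 13, plus 3-hour gap → hour 16); integration testing (finishes hour 10); the build (finishes hour 6). Taking the maximum gives a start of hour 16, and it finishes at 16 + 9 = hour 25.
All tasks are finished once the last one completes. Finish times: The build at 6, Integration testing at 10, The security scan at 13, Staging deploy at 16, Smoke testing at 18, Canary rollout at 25, Load testing at 9. The latest is hour 25.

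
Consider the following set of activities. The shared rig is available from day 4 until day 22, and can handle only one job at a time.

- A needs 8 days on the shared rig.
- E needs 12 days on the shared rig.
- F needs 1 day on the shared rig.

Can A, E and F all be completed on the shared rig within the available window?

No

The shared rig window is 22 − 4 = 18 days.
Running back to back, the jobs need 8 + 12 + 1 = 21 days on the shared rig.
Since 21 > 18, they cannot all fit.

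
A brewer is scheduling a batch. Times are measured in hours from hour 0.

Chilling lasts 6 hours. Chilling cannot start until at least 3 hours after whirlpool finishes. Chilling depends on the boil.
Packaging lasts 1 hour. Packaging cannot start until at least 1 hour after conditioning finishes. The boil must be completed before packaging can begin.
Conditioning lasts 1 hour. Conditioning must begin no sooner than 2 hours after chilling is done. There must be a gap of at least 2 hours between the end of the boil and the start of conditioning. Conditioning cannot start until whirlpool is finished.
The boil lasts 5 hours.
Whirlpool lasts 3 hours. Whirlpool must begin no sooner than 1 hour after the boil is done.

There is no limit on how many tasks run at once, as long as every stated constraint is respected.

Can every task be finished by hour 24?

Yes

Nothing blocks the boil, so it runs from hour 0 to hour 5.
Whirlpool waits on the boil (finishes hour 5, plus 1-hour gap → hour 6), so it starts at hour 6 and finishes at 6 + 3 = hour 9.
Chilling cannot start until whirlpool (finishes hour 9, plus 3-hour gap → hour 12); the boil (finishes hour 5). The controlling bound is hour 12, so chilling finishes at 12 + 6 = hour 18.
Conditioning cannot start until chilling (finishes hour 18, plus 2-hour gap → hour 20); the boil (finishes hour 5, plus 2-hour gap → hour 7); whirlpool (finishes hour 9). The controlling bound is hour 20, so conditioning finishes at 20 + 1 = hour 21.
Packaging cannot start until conditioning (finishes hour 21, plus 1-hour gap → hour 22); the boil (finishes hour 5). The controlling bound is hour 22, so packaging finishes at 22 + 1 = hour 23.
Every task is finished by hour 23, which is no later than the deadline of 24, so the schedule is feasible.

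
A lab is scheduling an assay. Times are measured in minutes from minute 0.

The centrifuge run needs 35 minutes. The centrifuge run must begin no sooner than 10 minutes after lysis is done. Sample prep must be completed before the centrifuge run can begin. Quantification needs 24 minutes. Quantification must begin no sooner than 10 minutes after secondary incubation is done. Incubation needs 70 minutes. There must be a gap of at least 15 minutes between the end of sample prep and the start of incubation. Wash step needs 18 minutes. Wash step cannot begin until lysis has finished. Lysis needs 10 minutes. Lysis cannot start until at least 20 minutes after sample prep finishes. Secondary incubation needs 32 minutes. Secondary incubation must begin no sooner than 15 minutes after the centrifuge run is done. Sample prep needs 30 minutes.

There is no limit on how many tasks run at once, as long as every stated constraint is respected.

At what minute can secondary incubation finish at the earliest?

Nothing blocks sample prep, so it runs from minute 0 to minute 30.
Lysis cannot begin until sample prep (finishes minute 30, plus 20-minute gap → minute 50). It runs from minute 50 to 50 + 10 = minute 60.
The centrifuge run has to wait for lysis (finishes minute 60, plus 10-minute gap → minute 70); sample prep (finishes minute 30). The latest of these is minute 70, so the centrifuge run runs minute 70 to 70 + 35 = minute 105.
Secondary incubation waits on the centrifuge run (finishes minute 105, plus 15-minute gap → minute 120), so it starts at minute 120 and finishes at 120 + 32 = minute 152.

152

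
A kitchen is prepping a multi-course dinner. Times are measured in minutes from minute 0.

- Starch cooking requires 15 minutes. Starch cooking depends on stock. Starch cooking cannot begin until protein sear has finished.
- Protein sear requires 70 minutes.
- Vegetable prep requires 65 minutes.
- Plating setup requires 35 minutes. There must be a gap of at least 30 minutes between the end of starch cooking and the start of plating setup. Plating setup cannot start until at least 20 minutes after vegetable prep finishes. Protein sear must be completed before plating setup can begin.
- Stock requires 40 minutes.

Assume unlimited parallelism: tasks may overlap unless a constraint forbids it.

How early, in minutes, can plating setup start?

115

Vegetable prep can start immediately at minute 0; it finishes at minute 65.
Protein sear can start immediately at minute 0; it finishes at minute 70.
Nothing blocks stock, so it runs from minute 0 to minute 40.
Starch cooking needs all of stock (finishes minute 40); protein sear (finishes minute 70). That puts its earliest start at minute 70; it finishes at 70 + 15 = minute 85.
Plating setup waits on starch cooking (finishes minute 85, plus 30-minute gap → minute 115); vegetable prep (finishes minute 65, plus 20-minute gap → minute 85); protein sear (finishes minute 70). The latest of these is minute 115, which is the earliest plating setup can start.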